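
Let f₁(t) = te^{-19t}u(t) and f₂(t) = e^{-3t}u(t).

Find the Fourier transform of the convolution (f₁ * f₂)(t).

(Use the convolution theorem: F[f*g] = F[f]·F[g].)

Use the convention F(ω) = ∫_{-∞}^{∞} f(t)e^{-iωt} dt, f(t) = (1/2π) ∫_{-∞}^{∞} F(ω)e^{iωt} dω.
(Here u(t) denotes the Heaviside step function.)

F[f₁*f₂](ω) = \frac{1}{\left(i \omega + 3\right) \left(i \omega + 19\right)^{2}}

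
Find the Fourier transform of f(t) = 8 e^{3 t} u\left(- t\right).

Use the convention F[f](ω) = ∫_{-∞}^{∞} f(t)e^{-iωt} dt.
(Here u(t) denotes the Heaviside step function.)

F(ω) = - \frac{8}{i \omega - 3}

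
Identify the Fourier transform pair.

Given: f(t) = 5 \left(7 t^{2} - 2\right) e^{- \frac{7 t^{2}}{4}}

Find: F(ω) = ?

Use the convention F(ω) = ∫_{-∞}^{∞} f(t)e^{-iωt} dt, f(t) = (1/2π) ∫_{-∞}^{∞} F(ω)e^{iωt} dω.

F(ω) = - \frac{40 \sqrt{7} \sqrt{\pi} \omega^{2} e^{- \frac{\omega^{2}}{7}}}{49}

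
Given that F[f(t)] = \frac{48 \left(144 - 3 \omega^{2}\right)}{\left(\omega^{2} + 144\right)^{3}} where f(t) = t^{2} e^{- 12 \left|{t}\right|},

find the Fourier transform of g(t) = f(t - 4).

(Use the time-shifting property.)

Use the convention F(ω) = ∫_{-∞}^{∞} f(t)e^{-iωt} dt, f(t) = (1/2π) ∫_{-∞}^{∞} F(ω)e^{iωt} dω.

F[g](ω) = \frac{144 \left(48 - \omega^{2}\right) e^{- 4 i \omega}}{\left(\omega^{2} + 144\right)^{3}}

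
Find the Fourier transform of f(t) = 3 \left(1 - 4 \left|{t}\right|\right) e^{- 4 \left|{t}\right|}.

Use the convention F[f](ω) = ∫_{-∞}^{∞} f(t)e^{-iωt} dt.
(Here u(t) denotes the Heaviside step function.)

F(ω) = \frac{48 \omega^{2}}{\left(\omega^{2} + 16\right)^{2}}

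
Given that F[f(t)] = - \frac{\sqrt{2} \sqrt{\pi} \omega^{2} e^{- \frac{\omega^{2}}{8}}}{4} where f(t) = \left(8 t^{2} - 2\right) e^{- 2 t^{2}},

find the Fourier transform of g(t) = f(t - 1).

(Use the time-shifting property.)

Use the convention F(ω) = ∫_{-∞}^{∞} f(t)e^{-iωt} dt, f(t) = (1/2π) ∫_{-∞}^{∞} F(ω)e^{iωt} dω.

F[g](ω) = - \frac{\sqrt{2} \sqrt{\pi} \omega^{2} e^{- \omega \left(\frac{\omega}{8} + i\right)}}{4}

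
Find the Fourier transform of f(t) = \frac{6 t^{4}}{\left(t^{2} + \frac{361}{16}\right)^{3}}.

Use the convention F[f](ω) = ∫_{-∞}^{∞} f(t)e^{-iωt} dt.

F(ω) = \frac{3 \pi \left(361 \omega^{2} - 380 \left|{\omega}\right| + 48\right) e^{- \frac{19 \left|{\omega}\right|}{4}}}{304}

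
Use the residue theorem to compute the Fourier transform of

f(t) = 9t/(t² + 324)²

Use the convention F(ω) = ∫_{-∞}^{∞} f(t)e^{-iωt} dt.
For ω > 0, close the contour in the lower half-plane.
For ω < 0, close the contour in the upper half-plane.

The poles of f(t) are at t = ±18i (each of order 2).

Let g(z) = f(z)e^{-iωz}; for large |z| the factor e^{-iωz} decays in the lower half-plane when ω > 0 and in the upper half-plane when ω < 0.

Case ω > 0 (lower half-plane, clockwise contour ⇒ F(ω) = -2πi·ΣRes):
  Res_{z = - 18 i} g(z) = \frac{\omega e^{- 18 \omega}}{8} (pole of order 2)
  F(ω) = -2πi·ΣRes = - \frac{i \pi \omega e^{- 18 \omega}}{4}

Case ω < 0 (upper half-plane, counterclockwise contour ⇒ F(ω) = +2πi·ΣRes):
  Res_{z = 18 i} g(z) = - \frac{\omega e^{18 \omega}}{8} (pole of order 2)
  F(ω) = 2πi·ΣRes = - \frac{i \pi \omega e^{18 \omega}}{4}

Both cases combine into a single formula in |ω|:

F(ω) = - \frac{i \pi \omega e^{- 18 \left|{\omega}\right|}}{4}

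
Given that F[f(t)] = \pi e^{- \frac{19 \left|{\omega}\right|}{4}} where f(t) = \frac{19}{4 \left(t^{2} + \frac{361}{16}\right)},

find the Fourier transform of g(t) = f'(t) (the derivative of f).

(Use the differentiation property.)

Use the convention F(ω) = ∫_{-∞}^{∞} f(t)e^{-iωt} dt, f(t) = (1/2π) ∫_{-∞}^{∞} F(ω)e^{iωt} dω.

F[g](ω) = i \pi \omega e^{- \frac{19 \left|{\omega}\right|}{4}}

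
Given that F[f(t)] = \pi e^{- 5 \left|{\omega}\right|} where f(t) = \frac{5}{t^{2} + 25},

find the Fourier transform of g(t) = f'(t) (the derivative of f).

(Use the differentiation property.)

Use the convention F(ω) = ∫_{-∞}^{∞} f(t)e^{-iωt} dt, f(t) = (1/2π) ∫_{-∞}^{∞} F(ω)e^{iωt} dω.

F[g](ω) = i \pi \omega e^{- 5 \left|{\omega}\right|}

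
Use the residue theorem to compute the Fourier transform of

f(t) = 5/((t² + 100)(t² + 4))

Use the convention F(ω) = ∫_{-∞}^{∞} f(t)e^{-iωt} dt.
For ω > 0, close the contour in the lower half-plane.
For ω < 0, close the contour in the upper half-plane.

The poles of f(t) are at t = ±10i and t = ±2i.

Let g(z) = f(z)e^{-iωz}; for large |z| the factor e^{-iωz} decays in the lower half-plane when ω > 0 and in the upper half-plane when ω < 0.

Case ω > 0 (lower half-plane, clockwise contour ⇒ F(ω) = -2πi·ΣRes):
  Res_{z = - 10 i} g(z) = - \frac{i e^{- 10 \omega}}{384}
  Res_{z = - 2 i} g(z) = \frac{5 i e^{- 2 \omega}}{384}
  F(ω) = -2πi·ΣRes = \frac{\pi \left(5 e^{8 \omega} - 1\right) e^{- 10 \omega}}{192}

Case ω < 0 (upper half-plane, counterclockwise contour ⇒ F(ω) = +2πi·ΣRes):
  Res_{z = 10 i} g(z) = \frac{i e^{10 \omega}}{384}
  Res_{z = 2 i} g(z) = - \frac{5 i e^{2 \omega}}{384}
  F(ω) = 2πi·ΣRes = \frac{\pi \left(5 - e^{8 \omega}\right) e^{2 \omega}}{192}

Both cases combine into a single formula in |ω|:

F(ω) = \frac{\pi \left(5 e^{8 \left|{\omega}\right|} - 1\right) e^{- 10 \left|{\omega}\right|}}{192}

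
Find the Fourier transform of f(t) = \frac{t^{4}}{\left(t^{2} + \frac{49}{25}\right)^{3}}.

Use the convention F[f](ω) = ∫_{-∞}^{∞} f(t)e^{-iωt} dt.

F(ω) = \frac{\pi \left(49 \omega^{2} - 175 \left|{\omega}\right| + 75\right) e^{- \frac{7 \left|{\omega}\right|}{5}}}{280}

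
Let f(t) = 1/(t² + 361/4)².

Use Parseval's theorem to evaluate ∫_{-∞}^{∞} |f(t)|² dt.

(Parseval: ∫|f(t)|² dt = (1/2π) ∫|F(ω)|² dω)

∫|f(t)|² dt = \frac{40 \pi}{893871739}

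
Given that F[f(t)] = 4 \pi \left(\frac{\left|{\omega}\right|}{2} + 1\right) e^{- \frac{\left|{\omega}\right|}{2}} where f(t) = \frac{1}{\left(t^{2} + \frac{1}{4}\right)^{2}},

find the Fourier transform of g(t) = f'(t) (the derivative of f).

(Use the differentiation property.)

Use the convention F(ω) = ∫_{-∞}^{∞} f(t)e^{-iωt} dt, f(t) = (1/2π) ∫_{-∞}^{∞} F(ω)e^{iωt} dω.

F[g](ω) = 2 i \pi \omega \left(\left|{\omega}\right| + 2\right) e^{- \frac{\left|{\omega}\right|}{2}}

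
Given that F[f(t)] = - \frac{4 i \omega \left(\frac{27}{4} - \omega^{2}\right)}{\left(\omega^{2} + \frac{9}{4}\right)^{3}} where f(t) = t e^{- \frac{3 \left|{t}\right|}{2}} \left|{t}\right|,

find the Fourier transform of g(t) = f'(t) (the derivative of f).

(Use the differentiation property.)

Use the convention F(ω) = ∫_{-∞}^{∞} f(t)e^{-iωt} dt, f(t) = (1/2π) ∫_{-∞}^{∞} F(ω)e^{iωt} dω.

F[g](ω) = \frac{\omega^{2} \left(1728 - 256 \omega^{2}\right)}{\left(4 \omega^{2} + 9\right)^{3}}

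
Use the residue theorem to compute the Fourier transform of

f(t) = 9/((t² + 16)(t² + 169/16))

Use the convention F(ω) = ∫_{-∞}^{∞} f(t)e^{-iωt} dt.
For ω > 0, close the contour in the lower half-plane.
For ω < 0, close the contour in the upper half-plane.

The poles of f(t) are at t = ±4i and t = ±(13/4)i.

Let g(z) = f(z)e^{-iωz}; for large |z| the factor e^{-iωz} decays in the lower half-plane when ω > 0 and in the upper half-plane when ω < 0.

Case ω > 0 (lower half-plane, clockwise contour ⇒ F(ω) = -2πi·ΣRes):
  Res_{z = - 4 i} g(z) = - \frac{6 i e^{- 4 \omega}}{29}
  Res_{z = - \frac{13 i}{4}} g(z) = \frac{96 i e^{- \frac{13 \omega}{4}}}{377}
  F(ω) = -2πi·ΣRes = - \frac{12 \pi e^{- 4 \omega}}{29} + \frac{192 \pi e^{- \frac{13 \omega}{4}}}{377}

Case ω < 0 (upper half-plane, counterclockwise contour ⇒ F(ω) = +2πi·ΣRes):
  Res_{z = 4 i} g(z) = \frac{6 i e^{4 \omega}}{29}
  Res_{z = \frac{13 i}{4}} g(z) = - \frac{96 i e^{\frac{13 \omega}{4}}}{377}
  F(ω) = 2πi·ΣRes = \frac{12 \pi \left(16 e^{\frac{13 \omega}{4}} - 13 e^{4 \omega}\right)}{377}

Both cases combine into a single formula in |ω|:

F(ω) = - \frac{12 \pi e^{- 4 \left|{\omega}\right|}}{29} + \frac{192 \pi e^{- \frac{13 \left|{\omega}\right|}{4}}}{377}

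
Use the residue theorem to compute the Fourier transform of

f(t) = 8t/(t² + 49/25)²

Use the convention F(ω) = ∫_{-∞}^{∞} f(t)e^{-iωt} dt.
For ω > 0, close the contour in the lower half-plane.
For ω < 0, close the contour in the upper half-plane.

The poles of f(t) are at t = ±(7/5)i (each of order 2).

Let g(z) = f(z)e^{-iωz}; for large |z| the factor e^{-iωz} decays in the lower half-plane when ω > 0 and in the upper half-plane when ω < 0.

Case ω > 0 (lower half-plane, clockwise contour ⇒ F(ω) = -2πi·ΣRes):
  Res_{z = - \frac{7 i}{5}} g(z) = \frac{10 \omega e^{- \frac{7 \omega}{5}}}{7} (pole of order 2)
  F(ω) = -2πi·ΣRes = - \frac{20 i \pi \omega e^{- \frac{7 \omega}{5}}}{7}

Case ω < 0 (upper half-plane, counterclockwise contour ⇒ F(ω) = +2πi·ΣRes):
  Res_{z = \frac{7 i}{5}} g(z) = - \frac{10 \omega e^{\frac{7 \omega}{5}}}{7} (pole of order 2)
  F(ω) = 2πi·ΣRes = - \frac{20 i \pi \omega e^{\frac{7 \omega}{5}}}{7}

Both cases combine into a single formula in |ω|:

F(ω) = - \frac{20 i \pi \omega e^{- \frac{7 \left|{\omega}\right|}{5}}}{7}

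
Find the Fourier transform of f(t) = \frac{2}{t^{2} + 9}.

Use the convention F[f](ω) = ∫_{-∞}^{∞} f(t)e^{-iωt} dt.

F(ω) = \frac{2 \pi e^{- 3 \left|{\omega}\right|}}{3}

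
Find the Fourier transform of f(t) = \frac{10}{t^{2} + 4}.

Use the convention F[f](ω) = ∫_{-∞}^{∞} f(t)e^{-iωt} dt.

F(ω) = 5 \pi e^{- 2 \left|{\omega}\right|}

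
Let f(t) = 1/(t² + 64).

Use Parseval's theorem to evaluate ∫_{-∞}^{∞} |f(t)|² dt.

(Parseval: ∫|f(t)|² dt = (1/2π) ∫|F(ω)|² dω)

∫|f(t)|² dt = \frac{\pi}{1024}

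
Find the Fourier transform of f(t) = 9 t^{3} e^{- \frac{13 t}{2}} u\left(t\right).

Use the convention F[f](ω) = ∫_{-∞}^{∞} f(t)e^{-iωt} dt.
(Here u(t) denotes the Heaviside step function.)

F(ω) = \frac{864}{\left(2 i \omega + 13\right)^{4}}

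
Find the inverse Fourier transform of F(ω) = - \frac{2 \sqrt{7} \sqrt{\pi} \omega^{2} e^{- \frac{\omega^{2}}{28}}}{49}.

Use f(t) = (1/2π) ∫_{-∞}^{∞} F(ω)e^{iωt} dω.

f(t) = 2 \left(28 t^{2} - 2\right) e^{- 7 t^{2}}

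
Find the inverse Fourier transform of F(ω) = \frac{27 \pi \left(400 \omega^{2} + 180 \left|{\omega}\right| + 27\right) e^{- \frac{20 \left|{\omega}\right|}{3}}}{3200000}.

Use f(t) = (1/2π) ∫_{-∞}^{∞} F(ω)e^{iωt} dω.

f(t) = \frac{8}{\left(t^{2} + \frac{400}{9}\right)^{3}}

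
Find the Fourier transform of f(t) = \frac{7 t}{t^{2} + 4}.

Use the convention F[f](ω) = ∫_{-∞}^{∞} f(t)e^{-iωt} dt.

F(ω) = - 7 i \pi e^{- 2 \left|{\omega}\right|} \operatorname{sign}{\left(\omega \right)}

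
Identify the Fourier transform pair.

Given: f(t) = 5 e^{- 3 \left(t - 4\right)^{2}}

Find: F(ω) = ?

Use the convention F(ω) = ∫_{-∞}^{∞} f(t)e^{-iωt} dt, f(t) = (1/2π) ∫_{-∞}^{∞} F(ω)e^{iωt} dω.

F(ω) = \frac{5 \sqrt{3} \sqrt{\pi} e^{- \frac{\omega \left(\omega + 48 i\right)}{12}}}{3}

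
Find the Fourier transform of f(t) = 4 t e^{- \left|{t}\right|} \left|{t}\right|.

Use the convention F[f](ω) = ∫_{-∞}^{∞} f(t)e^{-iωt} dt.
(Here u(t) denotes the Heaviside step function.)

F(ω) = \frac{16 i \omega \left(\omega^{2} - 3\right)}{\left(\omega^{2} + 1\right)^{3}}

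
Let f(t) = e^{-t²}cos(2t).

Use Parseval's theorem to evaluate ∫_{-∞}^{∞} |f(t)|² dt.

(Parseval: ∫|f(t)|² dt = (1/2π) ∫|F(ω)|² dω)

∫|f(t)|² dt = \frac{\sqrt{2} \sqrt{\pi} \left(1 + e^{2}\right)}{4 e^{2}}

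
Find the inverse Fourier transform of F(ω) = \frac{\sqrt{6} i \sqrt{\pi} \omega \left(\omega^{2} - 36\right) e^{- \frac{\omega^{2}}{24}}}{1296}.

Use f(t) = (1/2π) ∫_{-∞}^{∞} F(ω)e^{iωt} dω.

f(t) = 8 t^{3} e^{- 6 t^{2}}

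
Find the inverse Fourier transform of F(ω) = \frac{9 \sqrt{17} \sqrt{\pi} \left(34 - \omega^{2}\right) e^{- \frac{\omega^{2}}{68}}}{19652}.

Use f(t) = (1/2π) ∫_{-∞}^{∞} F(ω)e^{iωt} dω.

f(t) = 9 t^{2} e^{- 17 t^{2}}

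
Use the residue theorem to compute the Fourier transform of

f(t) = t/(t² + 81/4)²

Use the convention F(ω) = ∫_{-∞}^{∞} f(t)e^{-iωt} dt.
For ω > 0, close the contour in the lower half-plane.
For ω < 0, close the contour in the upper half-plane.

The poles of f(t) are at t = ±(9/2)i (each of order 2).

Let g(z) = f(z)e^{-iωz}; for large |z| the factor e^{-iωz} decays in the lower half-plane when ω > 0 and in the upper half-plane when ω < 0.

Case ω > 0 (lower half-plane, clockwise contour ⇒ F(ω) = -2πi·ΣRes):
  Res_{z = - \frac{9 i}{2}} g(z) = \frac{\omega e^{- \frac{9 \omega}{2}}}{18} (pole of order 2)
  F(ω) = -2πi·ΣRes = - \frac{i \pi \omega e^{- \frac{9 \omega}{2}}}{9}

Case ω < 0 (upper half-plane, counterclockwise contour ⇒ F(ω) = +2πi·ΣRes):
  Res_{z = \frac{9 i}{2}} g(z) = - \frac{\omega e^{\frac{9 \omega}{2}}}{18} (pole of order 2)
  F(ω) = 2πi·ΣRes = - \frac{i \pi \omega e^{\frac{9 \omega}{2}}}{9}

Both cases combine into a single formula in |ω|:

F(ω) = - \frac{i \pi \omega e^{- \frac{9 \left|{\omega}\right|}{2}}}{9}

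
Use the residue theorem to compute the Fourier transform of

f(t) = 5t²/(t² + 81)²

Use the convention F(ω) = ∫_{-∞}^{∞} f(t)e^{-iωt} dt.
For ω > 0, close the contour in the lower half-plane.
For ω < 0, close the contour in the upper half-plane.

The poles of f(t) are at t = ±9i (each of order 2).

Let g(z) = f(z)e^{-iωz}; for large |z| the factor e^{-iωz} decays in the lower half-plane when ω > 0 and in the upper half-plane when ω < 0.

Case ω > 0 (lower half-plane, clockwise contour ⇒ F(ω) = -2πi·ΣRes):
  Res_{z = - 9 i} g(z) = \frac{5 i \left(1 - 9 \omega\right) e^{- 9 \omega}}{36} (pole of order 2)
  F(ω) = -2πi·ΣRes = \frac{5 \pi \left(1 - 9 \omega\right) e^{- 9 \omega}}{18}

Case ω < 0 (upper half-plane, counterclockwise contour ⇒ F(ω) = +2πi·ΣRes):
  Res_{z = 9 i} g(z) = \frac{5 i \left(- 9 \omega - 1\right) e^{9 \omega}}{36} (pole of order 2)
  F(ω) = 2πi·ΣRes = \frac{5 \pi \left(9 \omega + 1\right) e^{9 \omega}}{18}

Both cases combine into a single formula in |ω|:

F(ω) = \frac{5 \pi \left(1 - 9 \left|{\omega}\right|\right) e^{- 9 \left|{\omega}\right|}}{18}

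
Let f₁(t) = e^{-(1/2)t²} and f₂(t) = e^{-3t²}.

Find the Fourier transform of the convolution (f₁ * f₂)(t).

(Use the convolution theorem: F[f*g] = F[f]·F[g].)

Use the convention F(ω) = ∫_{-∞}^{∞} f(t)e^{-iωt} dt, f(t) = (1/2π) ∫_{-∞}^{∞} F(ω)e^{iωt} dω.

F[f₁*f₂](ω) = \frac{\sqrt{6} \pi e^{- \frac{7 \omega^{2}}{12}}}{3}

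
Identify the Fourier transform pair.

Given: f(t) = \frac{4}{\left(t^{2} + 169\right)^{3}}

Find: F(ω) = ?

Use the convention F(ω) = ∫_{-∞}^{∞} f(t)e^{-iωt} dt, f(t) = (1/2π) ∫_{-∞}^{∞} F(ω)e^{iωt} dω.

F(ω) = \frac{\pi \left(169 \omega^{2} + 39 \left|{\omega}\right| + 3\right) e^{- 13 \left|{\omega}\right|}}{742586}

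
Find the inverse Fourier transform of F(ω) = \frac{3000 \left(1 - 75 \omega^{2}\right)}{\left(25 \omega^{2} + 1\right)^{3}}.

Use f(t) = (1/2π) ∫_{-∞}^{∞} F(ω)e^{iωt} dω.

f(t) = 6 t^{2} e^{- \frac{\left|{t}\right|}{5}}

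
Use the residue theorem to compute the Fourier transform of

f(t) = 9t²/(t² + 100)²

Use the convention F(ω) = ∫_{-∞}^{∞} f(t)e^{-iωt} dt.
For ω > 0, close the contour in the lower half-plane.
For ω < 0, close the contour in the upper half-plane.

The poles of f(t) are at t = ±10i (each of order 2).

Let g(z) = f(z)e^{-iωz}; for large |z| the factor e^{-iωz} decays in the lower half-plane when ω > 0 and in the upper half-plane when ω < 0.

Case ω > 0 (lower half-plane, clockwise contour ⇒ F(ω) = -2πi·ΣRes):
  Res_{z = - 10 i} g(z) = \frac{9 i \left(1 - 10 \omega\right) e^{- 10 \omega}}{40} (pole of order 2)
  F(ω) = -2πi·ΣRes = \frac{9 \pi \left(1 - 10 \omega\right) e^{- 10 \omega}}{20}

Case ω < 0 (upper half-plane, counterclockwise contour ⇒ F(ω) = +2πi·ΣRes):
  Res_{z = 10 i} g(z) = \frac{9 i \left(- 10 \omega - 1\right) e^{10 \omega}}{40} (pole of order 2)
  F(ω) = 2πi·ΣRes = \frac{9 \pi \left(10 \omega + 1\right) e^{10 \omega}}{20}

Both cases combine into a single formula in |ω|:

F(ω) = \frac{9 \pi \left(1 - 10 \left|{\omega}\right|\right) e^{- 10 \left|{\omega}\right|}}{20}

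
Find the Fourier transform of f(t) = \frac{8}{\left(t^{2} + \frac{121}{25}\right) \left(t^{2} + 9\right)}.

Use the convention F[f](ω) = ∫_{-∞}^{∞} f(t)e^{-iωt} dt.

F(ω) = - \frac{25 \pi e^{- 3 \left|{\omega}\right|}}{39} + \frac{125 \pi e^{- \frac{11 \left|{\omega}\right|}{5}}}{143}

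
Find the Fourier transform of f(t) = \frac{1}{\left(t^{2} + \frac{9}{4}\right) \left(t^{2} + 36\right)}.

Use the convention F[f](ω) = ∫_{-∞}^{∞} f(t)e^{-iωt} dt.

F(ω) = - \frac{2 \pi e^{- 6 \left|{\omega}\right|}}{405} + \frac{8 \pi e^{- \frac{3 \left|{\omega}\right|}{2}}}{405}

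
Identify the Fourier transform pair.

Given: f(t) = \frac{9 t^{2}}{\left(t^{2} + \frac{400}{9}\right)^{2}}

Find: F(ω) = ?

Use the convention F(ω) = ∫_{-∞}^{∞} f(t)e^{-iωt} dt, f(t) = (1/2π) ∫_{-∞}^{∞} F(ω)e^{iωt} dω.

F(ω) = \frac{9 \pi \left(3 - 20 \left|{\omega}\right|\right) e^{- \frac{20 \left|{\omega}\right|}{3}}}{40}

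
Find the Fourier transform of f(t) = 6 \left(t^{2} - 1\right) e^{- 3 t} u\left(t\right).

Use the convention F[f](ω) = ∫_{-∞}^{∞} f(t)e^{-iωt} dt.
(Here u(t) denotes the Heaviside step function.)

F(ω) = \frac{6 \left(2 i \omega - \left(i \omega + 3\right)^{3} + 6\right)}{\left(i \omega + 3\right)^{4}}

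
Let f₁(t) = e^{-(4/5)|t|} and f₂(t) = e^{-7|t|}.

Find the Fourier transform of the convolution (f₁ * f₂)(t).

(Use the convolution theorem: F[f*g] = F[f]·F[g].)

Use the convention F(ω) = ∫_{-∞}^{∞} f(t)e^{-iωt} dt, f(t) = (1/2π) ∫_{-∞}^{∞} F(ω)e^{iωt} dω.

F[f₁*f₂](ω) = \frac{560}{\left(\omega^{2} + 49\right) \left(25 \omega^{2} + 16\right)}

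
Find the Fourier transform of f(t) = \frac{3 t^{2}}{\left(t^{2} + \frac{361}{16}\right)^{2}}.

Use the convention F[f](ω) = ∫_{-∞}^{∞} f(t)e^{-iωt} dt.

F(ω) = \frac{3 \pi \left(4 - 19 \left|{\omega}\right|\right) e^{- \frac{19 \left|{\omega}\right|}{4}}}{38}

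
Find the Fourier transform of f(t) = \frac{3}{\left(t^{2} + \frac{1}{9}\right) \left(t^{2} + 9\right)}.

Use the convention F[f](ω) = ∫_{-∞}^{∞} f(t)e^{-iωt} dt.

F(ω) = - \frac{9 \pi e^{- 3 \left|{\omega}\right|}}{80} + \frac{81 \pi e^{- \frac{\left|{\omega}\right|}{3}}}{80}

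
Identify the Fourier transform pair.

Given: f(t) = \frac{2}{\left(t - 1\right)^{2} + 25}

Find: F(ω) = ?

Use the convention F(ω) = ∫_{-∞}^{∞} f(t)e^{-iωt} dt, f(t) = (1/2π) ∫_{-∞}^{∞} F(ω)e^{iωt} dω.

F(ω) = \frac{2 \pi e^{- i \omega - 5 \left|{\omega}\right|}}{5}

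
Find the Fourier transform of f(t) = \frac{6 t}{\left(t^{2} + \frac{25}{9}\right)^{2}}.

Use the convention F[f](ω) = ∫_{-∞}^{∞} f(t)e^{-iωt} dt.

F(ω) = - \frac{9 i \pi \omega e^{- \frac{5 \left|{\omega}\right|}{3}}}{5}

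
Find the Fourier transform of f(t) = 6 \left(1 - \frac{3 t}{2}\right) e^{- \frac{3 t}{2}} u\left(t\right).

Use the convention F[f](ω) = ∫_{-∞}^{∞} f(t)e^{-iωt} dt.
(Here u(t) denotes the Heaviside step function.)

F(ω) = \frac{24 i \omega}{- 4 \omega^{2} + 12 i \omega + 9}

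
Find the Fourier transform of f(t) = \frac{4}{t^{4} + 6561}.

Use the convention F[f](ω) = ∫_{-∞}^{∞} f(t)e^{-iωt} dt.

F(ω) = \frac{4 \pi e^{- \frac{9 \sqrt{2} \left|{\omega}\right|}{2}} \sin{\left(\frac{9 \sqrt{2} \left|{\omega}\right|}{2} + \frac{\pi}{4} \right)}}{729}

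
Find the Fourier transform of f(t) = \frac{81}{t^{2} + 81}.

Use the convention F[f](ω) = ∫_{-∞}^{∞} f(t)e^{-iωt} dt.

F(ω) = 9 \pi e^{- 9 \left|{\omega}\right|}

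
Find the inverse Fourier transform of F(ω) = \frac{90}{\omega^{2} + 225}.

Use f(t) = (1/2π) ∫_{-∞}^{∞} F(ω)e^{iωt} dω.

f(t) = 3 e^{- 15 \left|{t}\right|}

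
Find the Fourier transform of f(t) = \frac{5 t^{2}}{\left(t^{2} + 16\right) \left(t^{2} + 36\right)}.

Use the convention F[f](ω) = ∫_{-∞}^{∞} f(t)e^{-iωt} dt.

F(ω) = \frac{\pi \left(3 - 2 e^{2 \left|{\omega}\right|}\right) e^{- 6 \left|{\omega}\right|}}{2}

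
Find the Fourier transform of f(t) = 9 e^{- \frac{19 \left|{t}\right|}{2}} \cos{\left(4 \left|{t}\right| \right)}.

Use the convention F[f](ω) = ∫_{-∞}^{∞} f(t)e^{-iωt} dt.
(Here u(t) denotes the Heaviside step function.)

F(ω) = \frac{684 \left(4 \omega^{2} + 425\right)}{16 \omega^{4} + 2376 \omega^{2} + 180625}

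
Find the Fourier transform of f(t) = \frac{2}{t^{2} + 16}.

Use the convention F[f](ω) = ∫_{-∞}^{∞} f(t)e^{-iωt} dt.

F(ω) = \frac{\pi e^{- 4 \left|{\omega}\right|}}{2}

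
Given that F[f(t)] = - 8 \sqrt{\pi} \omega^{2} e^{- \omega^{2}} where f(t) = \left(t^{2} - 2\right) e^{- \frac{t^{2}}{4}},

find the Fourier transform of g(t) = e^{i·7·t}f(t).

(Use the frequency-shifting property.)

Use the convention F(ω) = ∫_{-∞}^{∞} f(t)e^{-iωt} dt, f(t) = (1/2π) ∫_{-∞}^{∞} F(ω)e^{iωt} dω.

F[g](ω) = - 8 \sqrt{\pi} \left(\omega - 7\right)^{2} e^{- \left(\omega - 7\right)^{2}}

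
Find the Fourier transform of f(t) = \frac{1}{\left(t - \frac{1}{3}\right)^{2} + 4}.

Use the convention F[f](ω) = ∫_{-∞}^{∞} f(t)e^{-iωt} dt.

F(ω) = \frac{\pi e^{- \frac{i \omega}{3} - 2 \left|{\omega}\right|}}{2}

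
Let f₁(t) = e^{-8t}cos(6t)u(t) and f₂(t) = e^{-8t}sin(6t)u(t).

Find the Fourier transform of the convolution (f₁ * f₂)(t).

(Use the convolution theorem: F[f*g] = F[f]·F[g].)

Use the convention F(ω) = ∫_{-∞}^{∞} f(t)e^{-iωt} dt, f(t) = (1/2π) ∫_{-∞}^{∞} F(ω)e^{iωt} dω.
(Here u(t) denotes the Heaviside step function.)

F[f₁*f₂](ω) = \frac{6 \left(i \omega + 8\right)}{\left(\left(i \omega + 8\right)^{2} + 36\right)^{2}}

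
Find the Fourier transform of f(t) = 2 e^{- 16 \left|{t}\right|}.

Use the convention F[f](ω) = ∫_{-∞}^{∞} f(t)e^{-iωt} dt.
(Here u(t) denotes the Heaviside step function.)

F(ω) = \frac{64}{\omega^{2} + 256}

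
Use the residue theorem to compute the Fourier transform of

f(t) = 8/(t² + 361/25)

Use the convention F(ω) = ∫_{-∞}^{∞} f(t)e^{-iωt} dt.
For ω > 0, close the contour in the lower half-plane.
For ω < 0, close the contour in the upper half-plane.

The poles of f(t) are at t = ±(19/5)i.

Let g(z) = f(z)e^{-iωz}; for large |z| the factor e^{-iωz} decays in the lower half-plane when ω > 0 and in the upper half-plane when ω < 0.

Case ω > 0 (lower half-plane, clockwise contour ⇒ F(ω) = -2πi·ΣRes):
  Res_{z = - \frac{19 i}{5}} g(z) = \frac{20 i e^{- \frac{19 \omega}{5}}}{19}
  F(ω) = -2πi·ΣRes = \frac{40 \pi e^{- \frac{19 \omega}{5}}}{19}

Case ω < 0 (upper half-plane, counterclockwise contour ⇒ F(ω) = +2πi·ΣRes):
  Res_{z = \frac{19 i}{5}} g(z) = - \frac{20 i e^{\frac{19 \omega}{5}}}{19}
  F(ω) = 2πi·ΣRes = \frac{40 \pi e^{\frac{19 \omega}{5}}}{19}

Both cases combine into a single formula in |ω|:

F(ω) = \frac{40 \pi e^{- \frac{19 \left|{\omega}\right|}{5}}}{19}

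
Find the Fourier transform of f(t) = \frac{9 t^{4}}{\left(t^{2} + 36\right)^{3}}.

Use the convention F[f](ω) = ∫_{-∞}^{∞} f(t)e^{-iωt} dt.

F(ω) = \frac{9 \pi \left(12 \omega^{2} - 10 \left|{\omega}\right| + 1\right) e^{- 6 \left|{\omega}\right|}}{16}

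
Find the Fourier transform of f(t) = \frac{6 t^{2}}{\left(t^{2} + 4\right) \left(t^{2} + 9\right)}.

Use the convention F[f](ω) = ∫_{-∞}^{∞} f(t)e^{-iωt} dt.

F(ω) = \frac{6 \pi \left(3 - 2 e^{\left|{\omega}\right|}\right) e^{- 3 \left|{\omega}\right|}}{5}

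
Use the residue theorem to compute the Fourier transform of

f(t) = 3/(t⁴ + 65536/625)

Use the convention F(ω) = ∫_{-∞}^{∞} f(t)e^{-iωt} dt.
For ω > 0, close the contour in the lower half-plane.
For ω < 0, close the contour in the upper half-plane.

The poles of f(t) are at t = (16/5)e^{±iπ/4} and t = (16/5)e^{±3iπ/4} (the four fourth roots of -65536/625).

Let g(z) = f(z)e^{-iωz}; for large |z| the factor e^{-iωz} decays in the lower half-plane when ω > 0 and in the upper half-plane when ω < 0.

Case ω > 0 (lower half-plane, clockwise contour ⇒ F(ω) = -2πi·ΣRes):
  Res_{z = - \frac{8 \sqrt{2}}{5} - \frac{8 \sqrt{2} i}{5}} g(z) = \frac{375 \sqrt{2} i \left(1 - i\right) e^{\frac{8 \sqrt{2} \omega \left(-1 + i\right)}{5}}}{32768}
  Res_{z = \frac{8 \sqrt{2}}{5} - \frac{8 \sqrt{2} i}{5}} g(z) = \frac{375 \sqrt{2} i \left(1 + i\right) e^{- \frac{8 \sqrt{2} \omega \left(1 + i\right)}{5}}}{32768}
  F(ω) = -2πi·ΣRes = \frac{375 \sqrt{2} \pi \left(1 - i\right) \left(e^{\frac{16 \sqrt{2} i \omega}{5}} + i\right) e^{- \frac{8 \sqrt{2} \omega \left(1 + i\right)}{5}}}{16384} = \frac{375 \sqrt{2} \pi \left(\sin{\left(\frac{8 \sqrt{2} \omega}{5} \right)} + \cos{\left(\frac{8 \sqrt{2} \omega}{5} \right)}\right) e^{- \frac{8 \sqrt{2} \omega}{5}}}{8192}

Case ω < 0 (upper half-plane, counterclockwise contour ⇒ F(ω) = +2πi·ΣRes):
  Res_{z = \frac{8 \sqrt{2}}{5} + \frac{8 \sqrt{2} i}{5}} g(z) = \frac{375 \sqrt{2} i \left(-1 + i\right) e^{\frac{8 \sqrt{2} \omega \left(1 - i\right)}{5}}}{32768}
  Res_{z = - \frac{8 \sqrt{2}}{5} + \frac{8 \sqrt{2} i}{5}} g(z) = \frac{375 \sqrt{2} \left(1 - i\right) e^{\frac{8 \sqrt{2} \omega \left(1 + i\right)}{5}}}{32768}
  F(ω) = 2πi·ΣRes = - \frac{375 \sqrt{2} i \pi \left(i \left(1 - i\right) e^{\frac{8 \sqrt{2} \omega \left(1 - i\right)}{5}} - \left(1 - i\right) e^{\frac{8 \sqrt{2} \omega \left(1 + i\right)}{5}}\right)}{16384} = \frac{375 \sqrt{2} \pi \left(- \sin{\left(\frac{8 \sqrt{2} \omega}{5} \right)} + \cos{\left(\frac{8 \sqrt{2} \omega}{5} \right)}\right) e^{\frac{8 \sqrt{2} \omega}{5}}}{8192}

Both cases combine into a single formula in |ω|:

F(ω) = \frac{375 \sqrt{2} \pi \left(\sin{\left(\frac{8 \sqrt{2} \left|{\omega}\right|}{5} \right)} + \cos{\left(\frac{8 \sqrt{2} \left|{\omega}\right|}{5} \right)}\right) e^{- \frac{8 \sqrt{2} \left|{\omega}\right|}{5}}}{8192}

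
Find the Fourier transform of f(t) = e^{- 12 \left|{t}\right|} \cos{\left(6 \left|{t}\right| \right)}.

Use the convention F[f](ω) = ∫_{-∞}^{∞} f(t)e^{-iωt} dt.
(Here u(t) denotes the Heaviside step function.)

F(ω) = \frac{24 \left(\omega^{2} + 180\right)}{\omega^{4} + 216 \omega^{2} + 32400}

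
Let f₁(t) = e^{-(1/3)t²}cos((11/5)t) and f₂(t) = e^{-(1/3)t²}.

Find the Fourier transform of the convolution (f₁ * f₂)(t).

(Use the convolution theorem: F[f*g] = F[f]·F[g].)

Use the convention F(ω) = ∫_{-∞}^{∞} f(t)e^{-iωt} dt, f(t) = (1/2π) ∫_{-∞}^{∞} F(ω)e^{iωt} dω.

F[f₁*f₂](ω) = \frac{3 \pi \left(e^{\frac{33 \omega}{5}} + 1\right) e^{- \frac{3 \omega^{2}}{2} - \frac{33 \omega}{10} - \frac{363}{100}}}{2}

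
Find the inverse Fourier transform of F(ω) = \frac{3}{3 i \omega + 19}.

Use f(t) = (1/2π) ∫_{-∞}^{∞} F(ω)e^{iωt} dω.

f(t) = e^{- \frac{19 t}{3}} u\left(t\right)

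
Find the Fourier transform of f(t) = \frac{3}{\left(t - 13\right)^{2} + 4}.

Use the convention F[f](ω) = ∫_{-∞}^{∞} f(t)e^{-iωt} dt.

F(ω) = \frac{3 \pi e^{- 13 i \omega - 2 \left|{\omega}\right|}}{2}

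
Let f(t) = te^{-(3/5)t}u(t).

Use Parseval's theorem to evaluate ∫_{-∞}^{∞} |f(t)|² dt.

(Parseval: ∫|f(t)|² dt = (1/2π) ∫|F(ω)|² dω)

∫|f(t)|² dt = \frac{125}{108}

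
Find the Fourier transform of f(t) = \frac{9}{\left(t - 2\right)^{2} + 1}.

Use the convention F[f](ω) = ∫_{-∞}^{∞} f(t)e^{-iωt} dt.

F(ω) = 9 \pi e^{- 2 i \omega - \left|{\omega}\right|}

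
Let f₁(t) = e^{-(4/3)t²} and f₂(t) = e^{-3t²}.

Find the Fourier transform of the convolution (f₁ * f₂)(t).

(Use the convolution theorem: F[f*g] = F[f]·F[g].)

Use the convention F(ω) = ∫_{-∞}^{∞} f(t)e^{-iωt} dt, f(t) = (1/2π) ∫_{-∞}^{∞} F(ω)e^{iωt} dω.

F[f₁*f₂](ω) = \frac{\pi e^{- \frac{13 \omega^{2}}{48}}}{2}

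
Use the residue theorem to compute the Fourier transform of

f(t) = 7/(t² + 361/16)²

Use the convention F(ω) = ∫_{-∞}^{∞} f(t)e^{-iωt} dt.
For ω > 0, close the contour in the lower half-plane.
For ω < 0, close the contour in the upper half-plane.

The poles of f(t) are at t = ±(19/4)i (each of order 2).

Let g(z) = f(z)e^{-iωz}; for large |z| the factor e^{-iωz} decays in the lower half-plane when ω > 0 and in the upper half-plane when ω < 0.

Case ω > 0 (lower half-plane, clockwise contour ⇒ F(ω) = -2πi·ΣRes):
  Res_{z = - \frac{19 i}{4}} g(z) = \frac{28 i \left(19 \omega + 4\right) e^{- \frac{19 \omega}{4}}}{6859} (pole of order 2)
  F(ω) = -2πi·ΣRes = \frac{56 \pi \left(19 \omega + 4\right) e^{- \frac{19 \omega}{4}}}{6859}

Case ω < 0 (upper half-plane, counterclockwise contour ⇒ F(ω) = +2πi·ΣRes):
  Res_{z = \frac{19 i}{4}} g(z) = \frac{28 i \left(19 \omega - 4\right) e^{\frac{19 \omega}{4}}}{6859} (pole of order 2)
  F(ω) = 2πi·ΣRes = \frac{56 \pi \left(4 - 19 \omega\right) e^{\frac{19 \omega}{4}}}{6859}

Both cases combine into a single formula in |ω|:

F(ω) = \frac{56 \pi \left(19 \left|{\omega}\right| + 4\right) e^{- \frac{19 \left|{\omega}\right|}{4}}}{6859}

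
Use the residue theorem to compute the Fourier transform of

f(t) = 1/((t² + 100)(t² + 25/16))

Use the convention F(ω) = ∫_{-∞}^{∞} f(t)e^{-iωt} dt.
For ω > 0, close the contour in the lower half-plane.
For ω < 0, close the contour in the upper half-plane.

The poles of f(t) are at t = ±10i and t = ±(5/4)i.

Let g(z) = f(z)e^{-iωz}; for large |z| the factor e^{-iωz} decays in the lower half-plane when ω > 0 and in the upper half-plane when ω < 0.

Case ω > 0 (lower half-plane, clockwise contour ⇒ F(ω) = -2πi·ΣRes):
  Res_{z = - 10 i} g(z) = - \frac{4 i e^{- 10 \omega}}{7875}
  Res_{z = - \frac{5 i}{4}} g(z) = \frac{32 i e^{- \frac{5 \omega}{4}}}{7875}
  F(ω) = -2πi·ΣRes = - \frac{8 \pi e^{- 10 \omega}}{7875} + \frac{64 \pi e^{- \frac{5 \omega}{4}}}{7875}

Case ω < 0 (upper half-plane, counterclockwise contour ⇒ F(ω) = +2πi·ΣRes):
  Res_{z = 10 i} g(z) = \frac{4 i e^{10 \omega}}{7875}
  Res_{z = \frac{5 i}{4}} g(z) = - \frac{32 i e^{\frac{5 \omega}{4}}}{7875}
  F(ω) = 2πi·ΣRes = \frac{8 \pi \left(8 e^{\frac{5 \omega}{4}} - e^{10 \omega}\right)}{7875}

Both cases combine into a single formula in |ω|:

F(ω) = - \frac{8 \pi e^{- 10 \left|{\omega}\right|}}{7875} + \frac{64 \pi e^{- \frac{5 \left|{\omega}\right|}{4}}}{7875}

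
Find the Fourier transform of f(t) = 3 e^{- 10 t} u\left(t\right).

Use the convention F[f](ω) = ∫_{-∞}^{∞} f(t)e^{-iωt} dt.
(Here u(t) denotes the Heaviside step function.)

F(ω) = \frac{3}{i \omega + 10}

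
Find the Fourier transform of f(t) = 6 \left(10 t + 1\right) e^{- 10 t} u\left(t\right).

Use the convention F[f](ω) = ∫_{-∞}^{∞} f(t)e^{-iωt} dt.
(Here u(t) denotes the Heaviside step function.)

F(ω) = \frac{6 \left(- i \omega - 20\right)}{\omega^{2} - 20 i \omega - 100}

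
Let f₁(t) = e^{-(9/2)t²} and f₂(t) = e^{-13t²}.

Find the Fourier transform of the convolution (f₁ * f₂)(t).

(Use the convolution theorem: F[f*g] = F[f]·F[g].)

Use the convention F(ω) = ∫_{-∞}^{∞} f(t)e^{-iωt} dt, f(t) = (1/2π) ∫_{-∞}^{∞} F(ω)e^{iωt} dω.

F[f₁*f₂](ω) = \frac{\sqrt{26} \pi e^{- \frac{35 \omega^{2}}{468}}}{39}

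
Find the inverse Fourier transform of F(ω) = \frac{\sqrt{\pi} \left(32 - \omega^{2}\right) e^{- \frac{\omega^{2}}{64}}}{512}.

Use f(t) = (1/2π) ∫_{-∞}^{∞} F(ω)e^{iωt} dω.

f(t) = 8 t^{2} e^{- 16 t^{2}}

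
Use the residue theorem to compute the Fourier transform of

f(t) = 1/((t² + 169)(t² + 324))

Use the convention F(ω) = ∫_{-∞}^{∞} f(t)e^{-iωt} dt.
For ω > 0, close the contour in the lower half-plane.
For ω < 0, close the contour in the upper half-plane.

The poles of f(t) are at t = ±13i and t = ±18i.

Let g(z) = f(z)e^{-iωz}; for large |z| the factor e^{-iωz} decays in the lower half-plane when ω > 0 and in the upper half-plane when ω < 0.

Case ω > 0 (lower half-plane, clockwise contour ⇒ F(ω) = -2πi·ΣRes):
  Res_{z = - 13 i} g(z) = \frac{i e^{- 13 \omega}}{4030}
  Res_{z = - 18 i} g(z) = - \frac{i e^{- 18 \omega}}{5580}
  F(ω) = -2πi·ΣRes = \frac{\pi \left(18 e^{5 \omega} - 13\right) e^{- 18 \omega}}{36270}

Case ω < 0 (upper half-plane, counterclockwise contour ⇒ F(ω) = +2πi·ΣRes):
  Res_{z = 13 i} g(z) = - \frac{i e^{13 \omega}}{4030}
  Res_{z = 18 i} g(z) = \frac{i e^{18 \omega}}{5580}
  F(ω) = 2πi·ΣRes = \frac{\pi \left(18 - 13 e^{5 \omega}\right) e^{13 \omega}}{36270}

Both cases combine into a single formula in |ω|:

F(ω) = \frac{\pi \left(18 e^{5 \left|{\omega}\right|} - 13\right) e^{- 18 \left|{\omega}\right|}}{36270}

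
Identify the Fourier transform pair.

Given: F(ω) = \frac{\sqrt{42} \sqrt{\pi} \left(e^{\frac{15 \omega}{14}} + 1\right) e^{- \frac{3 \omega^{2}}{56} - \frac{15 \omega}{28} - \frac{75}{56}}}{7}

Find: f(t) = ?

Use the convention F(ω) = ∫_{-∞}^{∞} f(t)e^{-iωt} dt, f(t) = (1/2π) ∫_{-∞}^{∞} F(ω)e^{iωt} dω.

f(t) = 4 e^{- \frac{14 t^{2}}{3}} \cos{\left(5 t \right)}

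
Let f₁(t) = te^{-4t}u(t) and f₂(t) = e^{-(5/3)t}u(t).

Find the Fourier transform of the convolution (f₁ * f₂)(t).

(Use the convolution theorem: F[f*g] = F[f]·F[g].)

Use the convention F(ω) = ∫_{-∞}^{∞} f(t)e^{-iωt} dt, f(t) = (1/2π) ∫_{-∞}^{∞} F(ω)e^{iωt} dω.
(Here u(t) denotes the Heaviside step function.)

F[f₁*f₂](ω) = \frac{3}{\left(i \omega + 4\right)^{2} \left(3 i \omega + 5\right)}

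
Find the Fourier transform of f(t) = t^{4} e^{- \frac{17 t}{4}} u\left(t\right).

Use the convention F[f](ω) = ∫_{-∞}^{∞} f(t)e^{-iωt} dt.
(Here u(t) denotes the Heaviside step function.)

F(ω) = \frac{24576}{\left(4 i \omega + 17\right)^{5}}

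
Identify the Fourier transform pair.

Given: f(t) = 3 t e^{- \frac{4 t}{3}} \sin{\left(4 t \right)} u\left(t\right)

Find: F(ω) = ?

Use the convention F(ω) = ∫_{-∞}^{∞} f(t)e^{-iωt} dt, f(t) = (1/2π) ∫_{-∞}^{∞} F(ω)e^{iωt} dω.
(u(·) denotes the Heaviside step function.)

F(ω) = \frac{648 \left(3 i \omega + 4\right)}{\left(\left(3 i \omega + 4\right)^{2} + 144\right)^{2}}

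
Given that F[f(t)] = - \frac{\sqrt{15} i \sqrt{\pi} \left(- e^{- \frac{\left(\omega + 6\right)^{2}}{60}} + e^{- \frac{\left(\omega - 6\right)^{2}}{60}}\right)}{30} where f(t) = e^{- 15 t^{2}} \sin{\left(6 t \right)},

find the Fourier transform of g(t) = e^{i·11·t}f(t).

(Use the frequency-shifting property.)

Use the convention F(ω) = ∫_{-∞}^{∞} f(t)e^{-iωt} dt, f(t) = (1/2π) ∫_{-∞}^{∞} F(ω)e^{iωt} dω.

F[g](ω) = \frac{\sqrt{15} i \sqrt{\pi} e^{- \frac{\left(\omega - 5\right)^{2}}{60}}}{30} - \frac{\sqrt{15} i \sqrt{\pi} e^{- \frac{\left(\omega - 17\right)^{2}}{60}}}{30}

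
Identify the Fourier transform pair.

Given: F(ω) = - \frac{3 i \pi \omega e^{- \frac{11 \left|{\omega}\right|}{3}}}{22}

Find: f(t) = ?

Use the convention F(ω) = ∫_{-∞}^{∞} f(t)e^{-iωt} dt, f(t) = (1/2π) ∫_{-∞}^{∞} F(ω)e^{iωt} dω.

f(t) = \frac{t}{\left(t^{2} + \frac{121}{9}\right)^{2}}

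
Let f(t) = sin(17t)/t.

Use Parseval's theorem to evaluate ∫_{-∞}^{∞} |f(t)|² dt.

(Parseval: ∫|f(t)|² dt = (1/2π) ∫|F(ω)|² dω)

∫|f(t)|² dt = 17 \pi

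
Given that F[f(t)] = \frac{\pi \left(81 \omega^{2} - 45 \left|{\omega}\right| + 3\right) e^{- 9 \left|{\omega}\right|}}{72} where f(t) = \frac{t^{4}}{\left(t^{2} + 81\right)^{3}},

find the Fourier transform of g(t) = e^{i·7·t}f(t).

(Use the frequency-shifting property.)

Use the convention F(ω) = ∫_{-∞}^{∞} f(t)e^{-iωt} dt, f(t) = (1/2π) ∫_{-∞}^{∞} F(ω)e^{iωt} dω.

F[g](ω) = \frac{\pi \left(27 \left(\omega - 7\right)^{2} - 15 \left|{\omega - 7}\right| + 1\right) e^{- 9 \left|{\omega - 7}\right|}}{24}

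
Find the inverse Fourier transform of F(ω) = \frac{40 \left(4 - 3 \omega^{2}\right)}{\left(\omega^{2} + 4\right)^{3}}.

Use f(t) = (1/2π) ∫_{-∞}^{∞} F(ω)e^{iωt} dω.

f(t) = 5 t^{2} e^{- 2 \left|{t}\right|}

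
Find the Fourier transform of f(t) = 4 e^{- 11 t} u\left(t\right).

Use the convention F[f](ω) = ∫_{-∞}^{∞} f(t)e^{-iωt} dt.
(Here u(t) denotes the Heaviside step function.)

F(ω) = \frac{4}{i \omega + 11}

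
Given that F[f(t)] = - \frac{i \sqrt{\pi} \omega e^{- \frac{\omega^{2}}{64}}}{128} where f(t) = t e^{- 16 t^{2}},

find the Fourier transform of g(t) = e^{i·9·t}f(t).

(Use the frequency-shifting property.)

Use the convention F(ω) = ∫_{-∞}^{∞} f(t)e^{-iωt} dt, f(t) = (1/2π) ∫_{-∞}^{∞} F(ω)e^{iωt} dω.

F[g](ω) = \frac{i \sqrt{\pi} \left(9 - \omega\right) e^{- \frac{\left(\omega - 9\right)^{2}}{64}}}{128}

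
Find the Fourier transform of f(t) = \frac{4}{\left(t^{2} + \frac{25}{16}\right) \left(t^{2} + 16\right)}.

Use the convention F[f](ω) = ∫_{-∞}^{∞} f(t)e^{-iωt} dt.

F(ω) = - \frac{16 \pi e^{- 4 \left|{\omega}\right|}}{231} + \frac{256 \pi e^{- \frac{5 \left|{\omega}\right|}{4}}}{1155}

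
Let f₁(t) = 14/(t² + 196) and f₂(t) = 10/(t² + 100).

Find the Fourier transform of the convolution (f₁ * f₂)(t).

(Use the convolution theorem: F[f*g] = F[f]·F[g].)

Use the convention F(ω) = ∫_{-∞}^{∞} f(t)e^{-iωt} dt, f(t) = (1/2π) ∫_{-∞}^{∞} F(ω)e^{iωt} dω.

F[f₁*f₂](ω) = \pi^{2} e^{- 24 \left|{\omega}\right|}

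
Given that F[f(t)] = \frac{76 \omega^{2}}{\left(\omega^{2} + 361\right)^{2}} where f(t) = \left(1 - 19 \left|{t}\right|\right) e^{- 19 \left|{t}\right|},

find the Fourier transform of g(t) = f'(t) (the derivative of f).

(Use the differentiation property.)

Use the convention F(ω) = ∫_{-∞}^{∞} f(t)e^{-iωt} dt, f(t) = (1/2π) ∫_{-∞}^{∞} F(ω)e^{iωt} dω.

F[g](ω) = \frac{76 i \omega^{3}}{\left(\omega^{2} + 361\right)^{2}}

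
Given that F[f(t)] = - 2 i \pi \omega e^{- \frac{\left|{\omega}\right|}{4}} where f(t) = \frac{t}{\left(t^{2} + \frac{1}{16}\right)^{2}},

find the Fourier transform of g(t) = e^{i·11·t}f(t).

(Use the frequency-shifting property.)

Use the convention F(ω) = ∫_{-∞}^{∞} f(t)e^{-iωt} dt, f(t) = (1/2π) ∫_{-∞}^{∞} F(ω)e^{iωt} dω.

F[g](ω) = 2 i \pi \left(11 - \omega\right) e^{- \frac{\left|{\omega - 11}\right|}{4}}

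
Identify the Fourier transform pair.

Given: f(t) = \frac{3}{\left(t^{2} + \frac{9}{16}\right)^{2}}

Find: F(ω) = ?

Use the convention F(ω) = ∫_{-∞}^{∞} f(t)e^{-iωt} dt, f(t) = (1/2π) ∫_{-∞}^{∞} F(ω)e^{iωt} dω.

F(ω) = \frac{8 \pi \left(3 \left|{\omega}\right| + 4\right) e^{- \frac{3 \left|{\omega}\right|}{4}}}{9}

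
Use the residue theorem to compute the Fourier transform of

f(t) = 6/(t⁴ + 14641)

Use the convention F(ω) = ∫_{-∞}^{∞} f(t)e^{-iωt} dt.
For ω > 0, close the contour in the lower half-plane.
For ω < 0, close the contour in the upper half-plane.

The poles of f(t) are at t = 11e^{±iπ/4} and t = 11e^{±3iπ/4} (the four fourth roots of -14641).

Let g(z) = f(z)e^{-iωz}; for large |z| the factor e^{-iωz} decays in the lower half-plane when ω > 0 and in the upper half-plane when ω < 0.

Case ω > 0 (lower half-plane, clockwise contour ⇒ F(ω) = -2πi·ΣRes):
  Res_{z = - \frac{11 \sqrt{2}}{2} - \frac{11 \sqrt{2} i}{2}} g(z) = \frac{3 \sqrt{2} i \left(1 - i\right) e^{\frac{11 \sqrt{2} \omega \left(-1 + i\right)}{2}}}{5324}
  Res_{z = \frac{11 \sqrt{2}}{2} - \frac{11 \sqrt{2} i}{2}} g(z) = \frac{3 \sqrt{2} i \left(1 + i\right) e^{- \frac{11 \sqrt{2} \omega \left(1 + i\right)}{2}}}{5324}
  F(ω) = -2πi·ΣRes = \frac{3 \sqrt{2} \pi \left(1 - i\right) \left(e^{11 \sqrt{2} i \omega} + i\right) e^{- \frac{11 \sqrt{2} \omega \left(1 + i\right)}{2}}}{2662} = \frac{6 \pi e^{- \frac{11 \sqrt{2} \omega}{2}} \sin{\left(\frac{11 \sqrt{2} \omega}{2} + \frac{\pi}{4} \right)}}{1331}

Case ω < 0 (upper half-plane, counterclockwise contour ⇒ F(ω) = +2πi·ΣRes):
  Res_{z = \frac{11 \sqrt{2}}{2} + \frac{11 \sqrt{2} i}{2}} g(z) = \frac{3 \sqrt{2} i \left(-1 + i\right) e^{\frac{11 \sqrt{2} \omega \left(1 - i\right)}{2}}}{5324}
  Res_{z = - \frac{11 \sqrt{2}}{2} + \frac{11 \sqrt{2} i}{2}} g(z) = \frac{3 \sqrt{2} \left(1 - i\right) e^{\frac{11 \sqrt{2} \omega \left(1 + i\right)}{2}}}{5324}
  F(ω) = 2πi·ΣRes = - \frac{3 \sqrt{2} i \pi \left(i \left(1 - i\right) e^{\frac{11 \sqrt{2} \omega \left(1 - i\right)}{2}} - \left(1 - i\right) e^{\frac{11 \sqrt{2} \omega \left(1 + i\right)}{2}}\right)}{2662} = \frac{6 \pi e^{\frac{11 \sqrt{2} \omega}{2}} \cos{\left(\frac{11 \sqrt{2} \omega}{2} + \frac{\pi}{4} \right)}}{1331}

Both cases combine into a single formula in |ω|:

F(ω) = \frac{6 \pi e^{- \frac{11 \sqrt{2} \left|{\omega}\right|}{2}} \sin{\left(\frac{11 \sqrt{2} \left|{\omega}\right|}{2} + \frac{\pi}{4} \right)}}{1331}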